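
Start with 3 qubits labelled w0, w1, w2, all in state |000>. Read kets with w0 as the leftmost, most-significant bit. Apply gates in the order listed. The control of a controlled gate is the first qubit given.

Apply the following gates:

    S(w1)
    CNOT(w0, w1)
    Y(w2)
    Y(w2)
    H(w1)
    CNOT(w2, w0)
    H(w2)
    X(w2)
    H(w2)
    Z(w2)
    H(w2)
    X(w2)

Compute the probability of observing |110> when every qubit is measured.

Outcome |110> occurs with probability 0.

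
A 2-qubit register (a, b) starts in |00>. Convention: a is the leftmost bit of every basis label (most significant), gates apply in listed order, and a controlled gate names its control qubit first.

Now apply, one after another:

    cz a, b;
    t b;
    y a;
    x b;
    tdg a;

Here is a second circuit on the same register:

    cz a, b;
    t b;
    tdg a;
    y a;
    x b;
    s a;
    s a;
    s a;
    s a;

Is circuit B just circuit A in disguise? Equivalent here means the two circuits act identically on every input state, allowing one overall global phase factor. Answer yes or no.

No — the two circuits implement different unitaries, even allowing a global phase.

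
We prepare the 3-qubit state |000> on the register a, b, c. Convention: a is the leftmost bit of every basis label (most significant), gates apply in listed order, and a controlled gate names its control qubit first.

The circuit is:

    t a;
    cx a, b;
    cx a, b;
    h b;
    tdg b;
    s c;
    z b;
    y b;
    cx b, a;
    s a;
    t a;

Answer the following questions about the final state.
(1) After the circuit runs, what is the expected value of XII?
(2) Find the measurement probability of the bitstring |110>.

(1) The observable XII averages to 0. Key observation: steps 2-3 multiply out to the identity, so the circuit reduces to the remaining gates.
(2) A full measurement returns |110> with probability 1/2.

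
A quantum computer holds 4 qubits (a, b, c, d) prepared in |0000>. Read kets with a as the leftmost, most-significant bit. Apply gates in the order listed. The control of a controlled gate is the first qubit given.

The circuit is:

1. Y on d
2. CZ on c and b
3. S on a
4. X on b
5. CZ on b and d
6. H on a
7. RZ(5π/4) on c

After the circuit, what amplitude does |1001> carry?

The final state's coefficient on |1001> equals 0.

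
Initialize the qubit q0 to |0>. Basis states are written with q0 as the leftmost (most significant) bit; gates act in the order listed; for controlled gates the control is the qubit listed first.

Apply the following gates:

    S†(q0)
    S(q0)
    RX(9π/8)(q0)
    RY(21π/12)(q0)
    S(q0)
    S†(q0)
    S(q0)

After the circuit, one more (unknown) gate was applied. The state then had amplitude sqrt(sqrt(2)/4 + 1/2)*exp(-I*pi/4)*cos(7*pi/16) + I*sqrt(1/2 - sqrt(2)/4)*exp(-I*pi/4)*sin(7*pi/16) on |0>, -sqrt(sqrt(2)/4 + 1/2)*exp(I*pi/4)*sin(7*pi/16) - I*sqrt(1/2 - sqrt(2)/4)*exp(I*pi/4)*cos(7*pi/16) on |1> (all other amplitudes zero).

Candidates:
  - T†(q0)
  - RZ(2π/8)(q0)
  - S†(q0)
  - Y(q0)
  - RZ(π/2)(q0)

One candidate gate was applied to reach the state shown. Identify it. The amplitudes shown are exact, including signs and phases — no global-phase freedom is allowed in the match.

The unique candidate consistent with the amplitudes is RZ(π/2)(q0).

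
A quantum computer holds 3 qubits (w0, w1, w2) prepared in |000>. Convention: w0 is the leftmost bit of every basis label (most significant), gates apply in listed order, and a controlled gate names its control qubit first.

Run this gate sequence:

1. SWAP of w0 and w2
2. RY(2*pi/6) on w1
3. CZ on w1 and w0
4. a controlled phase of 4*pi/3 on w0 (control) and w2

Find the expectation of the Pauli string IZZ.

In the final state, IZZ has expectation 1/2.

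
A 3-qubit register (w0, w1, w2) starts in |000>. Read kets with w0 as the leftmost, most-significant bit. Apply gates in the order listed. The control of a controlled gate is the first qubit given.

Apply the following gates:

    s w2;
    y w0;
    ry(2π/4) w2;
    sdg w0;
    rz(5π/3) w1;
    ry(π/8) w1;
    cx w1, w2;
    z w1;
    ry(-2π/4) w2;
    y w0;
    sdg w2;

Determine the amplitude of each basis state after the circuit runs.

The resulting statevector has amplitude exp(2*I*pi/3)*cos(pi/16) on |000>, -exp(2*I*pi/3)*sin(pi/16) on |010>, and 0 on every other basis state.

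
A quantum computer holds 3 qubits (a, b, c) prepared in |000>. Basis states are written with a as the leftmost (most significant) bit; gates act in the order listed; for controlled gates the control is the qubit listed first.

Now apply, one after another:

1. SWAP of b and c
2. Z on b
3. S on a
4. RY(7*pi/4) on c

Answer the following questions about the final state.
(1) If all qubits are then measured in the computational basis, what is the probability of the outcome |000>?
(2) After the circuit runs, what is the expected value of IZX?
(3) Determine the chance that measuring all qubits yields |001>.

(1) A full measurement returns |000> with probability sqrt(2)/4 + 1/2.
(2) In the final state, IZX has expectation -sqrt(2)/2.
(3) A full measurement returns |001> with probability 1/2 - sqrt(2)/4.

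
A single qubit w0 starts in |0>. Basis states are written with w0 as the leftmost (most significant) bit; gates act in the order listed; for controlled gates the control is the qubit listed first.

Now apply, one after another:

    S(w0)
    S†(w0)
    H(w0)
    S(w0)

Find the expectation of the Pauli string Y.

In the final state, Y has expectation 1.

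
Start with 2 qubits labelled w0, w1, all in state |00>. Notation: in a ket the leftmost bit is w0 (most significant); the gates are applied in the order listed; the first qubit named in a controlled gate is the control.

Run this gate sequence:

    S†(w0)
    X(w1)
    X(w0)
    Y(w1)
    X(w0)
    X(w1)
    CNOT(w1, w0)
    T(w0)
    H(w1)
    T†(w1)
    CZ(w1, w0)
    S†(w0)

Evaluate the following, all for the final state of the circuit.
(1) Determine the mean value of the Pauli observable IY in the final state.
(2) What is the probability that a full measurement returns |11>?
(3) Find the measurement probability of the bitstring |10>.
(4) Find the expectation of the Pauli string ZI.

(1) In the final state, IY has expectation -sqrt(2)/2.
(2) A full measurement returns |11> with probability 1/2.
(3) A full measurement returns |10> with probability 1/2.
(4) The expectation value of ZI is -1.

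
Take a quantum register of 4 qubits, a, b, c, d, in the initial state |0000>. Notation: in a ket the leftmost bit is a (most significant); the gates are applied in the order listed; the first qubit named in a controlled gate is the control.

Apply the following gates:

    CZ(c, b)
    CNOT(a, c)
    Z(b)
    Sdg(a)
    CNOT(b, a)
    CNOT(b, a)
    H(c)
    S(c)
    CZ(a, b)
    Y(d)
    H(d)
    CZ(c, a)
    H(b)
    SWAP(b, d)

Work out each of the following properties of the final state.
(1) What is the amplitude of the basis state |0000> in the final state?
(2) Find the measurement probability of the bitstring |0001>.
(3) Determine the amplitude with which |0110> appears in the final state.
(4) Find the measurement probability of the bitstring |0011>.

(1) The final state's coefficient on |0000> equals sqrt(2)*I/4.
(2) The probability of measuring |0001> is 1/8.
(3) The final state's coefficient on |0110> equals sqrt(2)/4.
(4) A full measurement returns |0011> with probability 1/8.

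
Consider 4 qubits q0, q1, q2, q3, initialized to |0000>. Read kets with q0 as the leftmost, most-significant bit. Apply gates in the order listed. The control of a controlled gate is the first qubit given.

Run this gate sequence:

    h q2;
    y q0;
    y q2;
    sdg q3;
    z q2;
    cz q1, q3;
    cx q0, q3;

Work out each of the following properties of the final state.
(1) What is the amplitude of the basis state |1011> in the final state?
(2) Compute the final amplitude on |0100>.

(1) The final state's coefficient on |1011> equals sqrt(2)/2.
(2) The final state's coefficient on |0100> equals 0.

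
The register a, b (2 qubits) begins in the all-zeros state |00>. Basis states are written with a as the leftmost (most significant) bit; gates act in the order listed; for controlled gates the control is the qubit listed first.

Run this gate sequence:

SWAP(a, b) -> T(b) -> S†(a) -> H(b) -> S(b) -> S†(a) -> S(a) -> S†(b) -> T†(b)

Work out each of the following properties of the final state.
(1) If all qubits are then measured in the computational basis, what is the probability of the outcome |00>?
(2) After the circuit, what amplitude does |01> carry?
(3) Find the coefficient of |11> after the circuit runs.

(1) A full measurement returns |00> with probability 1/2. Key observation: the block from step 5 through step 8 cancels to the identity and can be dropped.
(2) The final state's coefficient on |01> equals -sqrt(2)*exp(3*I*pi/4)/2.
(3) The final state's coefficient on |11> equals 0.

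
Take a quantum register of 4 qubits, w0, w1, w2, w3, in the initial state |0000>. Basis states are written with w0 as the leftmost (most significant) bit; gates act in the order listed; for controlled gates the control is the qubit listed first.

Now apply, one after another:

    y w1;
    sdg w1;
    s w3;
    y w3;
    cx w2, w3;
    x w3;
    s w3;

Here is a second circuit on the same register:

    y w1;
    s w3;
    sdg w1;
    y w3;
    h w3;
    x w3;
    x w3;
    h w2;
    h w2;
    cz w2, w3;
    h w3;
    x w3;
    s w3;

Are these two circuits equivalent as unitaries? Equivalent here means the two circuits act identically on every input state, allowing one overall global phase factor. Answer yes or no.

Yes, they are equivalent — the unitaries differ by at most a global phase.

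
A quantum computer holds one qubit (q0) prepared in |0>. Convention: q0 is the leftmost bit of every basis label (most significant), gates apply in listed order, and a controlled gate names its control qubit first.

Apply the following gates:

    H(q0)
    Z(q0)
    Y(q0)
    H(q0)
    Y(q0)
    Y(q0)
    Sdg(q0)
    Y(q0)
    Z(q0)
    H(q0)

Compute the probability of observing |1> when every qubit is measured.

A full measurement returns |1> with probability 1/2.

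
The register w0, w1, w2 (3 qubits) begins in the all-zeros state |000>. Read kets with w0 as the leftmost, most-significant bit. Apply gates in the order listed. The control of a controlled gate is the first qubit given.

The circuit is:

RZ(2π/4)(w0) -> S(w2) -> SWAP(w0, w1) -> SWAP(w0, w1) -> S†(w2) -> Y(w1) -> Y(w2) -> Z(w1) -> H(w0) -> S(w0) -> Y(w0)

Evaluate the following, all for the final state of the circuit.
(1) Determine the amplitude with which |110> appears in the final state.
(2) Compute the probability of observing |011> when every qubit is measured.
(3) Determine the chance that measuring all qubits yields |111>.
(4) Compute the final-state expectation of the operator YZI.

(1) The final state's coefficient on |110> equals 0. Key observation: steps 2-5 multiply out to the identity, so the circuit reduces to the remaining gates.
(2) Outcome |011> occurs with probability 1/2.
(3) A full measurement returns |111> with probability 1/2.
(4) The observable YZI averages to -1.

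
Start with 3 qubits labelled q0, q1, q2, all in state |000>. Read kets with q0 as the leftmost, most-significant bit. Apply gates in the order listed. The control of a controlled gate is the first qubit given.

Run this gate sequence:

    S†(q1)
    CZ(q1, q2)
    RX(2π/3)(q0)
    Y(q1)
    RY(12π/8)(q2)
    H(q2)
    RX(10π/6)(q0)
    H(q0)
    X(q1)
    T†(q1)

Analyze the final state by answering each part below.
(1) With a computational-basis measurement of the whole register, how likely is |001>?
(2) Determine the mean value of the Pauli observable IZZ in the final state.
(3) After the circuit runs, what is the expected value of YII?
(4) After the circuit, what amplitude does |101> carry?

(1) Outcome |001> occurs with probability 1/2.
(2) The expectation value of IZZ is -1.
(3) In the final state, YII has expectation sqrt(3)/2.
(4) |101> carries amplitude -sqrt(2)/4 + sqrt(6)*I/4 in the final state.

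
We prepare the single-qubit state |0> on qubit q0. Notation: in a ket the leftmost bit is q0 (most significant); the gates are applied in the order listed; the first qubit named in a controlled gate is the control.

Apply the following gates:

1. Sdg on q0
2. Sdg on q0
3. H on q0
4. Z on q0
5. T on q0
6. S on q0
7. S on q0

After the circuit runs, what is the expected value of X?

The expectation value of X is sqrt(2)/2.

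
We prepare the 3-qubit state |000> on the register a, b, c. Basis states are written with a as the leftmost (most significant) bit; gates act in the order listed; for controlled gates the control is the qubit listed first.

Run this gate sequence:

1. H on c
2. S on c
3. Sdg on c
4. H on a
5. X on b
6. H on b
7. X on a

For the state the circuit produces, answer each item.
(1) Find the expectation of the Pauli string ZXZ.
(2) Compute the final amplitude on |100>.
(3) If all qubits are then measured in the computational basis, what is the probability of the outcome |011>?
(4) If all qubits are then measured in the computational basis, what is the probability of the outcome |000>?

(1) In the final state, ZXZ has expectation 0. Key observation: gates 2-3 undo each other exactly, leaving only the rest of the circuit to track.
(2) The final state's coefficient on |100> equals sqrt(2)/4.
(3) A full measurement returns |011> with probability 1/8.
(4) Outcome |000> occurs with probability 1/8.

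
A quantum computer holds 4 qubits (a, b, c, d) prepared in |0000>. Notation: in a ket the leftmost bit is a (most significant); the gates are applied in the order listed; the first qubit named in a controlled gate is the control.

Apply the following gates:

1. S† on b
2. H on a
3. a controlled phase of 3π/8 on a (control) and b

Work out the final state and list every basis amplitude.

The resulting statevector has amplitude sqrt(2)/2 on |0000>, sqrt(2)/2 on |1000>, and 0 on every other basis state.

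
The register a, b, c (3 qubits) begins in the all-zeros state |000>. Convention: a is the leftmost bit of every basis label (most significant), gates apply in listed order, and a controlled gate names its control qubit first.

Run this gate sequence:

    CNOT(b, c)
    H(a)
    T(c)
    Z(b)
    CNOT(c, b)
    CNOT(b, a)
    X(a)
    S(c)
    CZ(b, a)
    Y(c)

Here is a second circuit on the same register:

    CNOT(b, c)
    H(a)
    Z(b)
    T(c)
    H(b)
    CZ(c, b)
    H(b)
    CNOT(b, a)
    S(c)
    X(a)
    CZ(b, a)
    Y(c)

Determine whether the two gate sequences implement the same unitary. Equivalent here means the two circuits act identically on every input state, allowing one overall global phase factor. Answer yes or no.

Yes — the two circuits implement the same unitary up to a global phase.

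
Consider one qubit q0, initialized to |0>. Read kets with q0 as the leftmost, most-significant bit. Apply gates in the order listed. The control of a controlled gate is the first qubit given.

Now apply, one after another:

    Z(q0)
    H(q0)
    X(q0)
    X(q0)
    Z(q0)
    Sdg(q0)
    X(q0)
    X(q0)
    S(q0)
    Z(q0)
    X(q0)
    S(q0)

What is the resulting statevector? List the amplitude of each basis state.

After the circuit, the state carries amplitude sqrt(2)/2 on |0>, sqrt(2)*I/2 on |1>. Key observation: the block from step 4 through step 11 cancels to the identity and can be dropped.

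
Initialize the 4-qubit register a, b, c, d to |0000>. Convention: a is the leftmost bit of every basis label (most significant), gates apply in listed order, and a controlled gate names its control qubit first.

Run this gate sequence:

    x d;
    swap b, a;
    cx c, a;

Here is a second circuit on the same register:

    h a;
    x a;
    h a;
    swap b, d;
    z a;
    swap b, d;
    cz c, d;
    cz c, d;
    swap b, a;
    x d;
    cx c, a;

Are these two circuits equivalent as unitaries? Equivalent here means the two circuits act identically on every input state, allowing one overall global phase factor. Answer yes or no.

Yes — the two circuits implement the same unitary up to a global phase.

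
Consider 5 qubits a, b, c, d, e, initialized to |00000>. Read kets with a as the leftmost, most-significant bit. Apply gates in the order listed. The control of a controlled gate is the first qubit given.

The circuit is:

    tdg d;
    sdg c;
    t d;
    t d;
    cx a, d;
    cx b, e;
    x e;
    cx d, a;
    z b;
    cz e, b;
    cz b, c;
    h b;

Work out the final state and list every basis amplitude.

The resulting statevector has amplitude sqrt(2)/2 on |00001>, sqrt(2)/2 on |01001>, and 0 on every other basis state.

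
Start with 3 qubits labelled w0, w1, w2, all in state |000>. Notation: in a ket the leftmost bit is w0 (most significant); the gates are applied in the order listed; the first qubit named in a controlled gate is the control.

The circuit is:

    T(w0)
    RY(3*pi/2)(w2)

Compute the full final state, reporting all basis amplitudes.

After the circuit, the state carries amplitude -sqrt(2)/2 on |000>, sqrt(2)/2 on |001>, and 0 on every other basis state.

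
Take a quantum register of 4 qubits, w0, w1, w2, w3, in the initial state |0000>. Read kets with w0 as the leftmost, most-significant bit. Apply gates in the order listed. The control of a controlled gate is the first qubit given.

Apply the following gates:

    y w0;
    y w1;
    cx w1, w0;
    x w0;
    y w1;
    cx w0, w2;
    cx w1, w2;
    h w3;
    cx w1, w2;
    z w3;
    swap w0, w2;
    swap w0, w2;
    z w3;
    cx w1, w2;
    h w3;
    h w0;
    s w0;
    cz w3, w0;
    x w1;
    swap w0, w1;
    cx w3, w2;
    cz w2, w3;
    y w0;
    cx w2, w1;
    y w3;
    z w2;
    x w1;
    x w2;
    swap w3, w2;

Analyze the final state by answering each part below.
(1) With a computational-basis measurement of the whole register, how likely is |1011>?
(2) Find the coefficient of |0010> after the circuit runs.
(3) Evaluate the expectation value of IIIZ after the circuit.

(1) The probability of measuring |1011> is 0. Key observation: steps 8-15 multiply out to the identity, so the circuit reduces to the remaining gates.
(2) |0010> carries amplitude -sqrt(2)*I/2 in the final state.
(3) The observable IIIZ averages to 1.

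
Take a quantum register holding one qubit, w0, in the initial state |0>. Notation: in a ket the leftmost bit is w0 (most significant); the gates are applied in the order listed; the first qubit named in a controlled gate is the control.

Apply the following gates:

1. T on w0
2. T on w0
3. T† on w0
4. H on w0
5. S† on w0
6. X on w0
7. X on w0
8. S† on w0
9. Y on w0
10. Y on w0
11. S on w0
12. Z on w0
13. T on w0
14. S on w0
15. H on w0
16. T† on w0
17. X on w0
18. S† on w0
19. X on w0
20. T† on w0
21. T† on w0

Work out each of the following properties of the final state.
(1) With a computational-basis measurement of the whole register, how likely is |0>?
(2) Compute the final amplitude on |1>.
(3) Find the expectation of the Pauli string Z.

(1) A full measurement returns |0> with probability 1/2 - sqrt(2)/4. Key observation: gates 8-11 undo each other exactly, leaving only the rest of the circuit to track.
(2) The amplitude on |1> is -I/2 - exp(I*pi/4)/2.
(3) In the final state, Z has expectation -sqrt(2)/2.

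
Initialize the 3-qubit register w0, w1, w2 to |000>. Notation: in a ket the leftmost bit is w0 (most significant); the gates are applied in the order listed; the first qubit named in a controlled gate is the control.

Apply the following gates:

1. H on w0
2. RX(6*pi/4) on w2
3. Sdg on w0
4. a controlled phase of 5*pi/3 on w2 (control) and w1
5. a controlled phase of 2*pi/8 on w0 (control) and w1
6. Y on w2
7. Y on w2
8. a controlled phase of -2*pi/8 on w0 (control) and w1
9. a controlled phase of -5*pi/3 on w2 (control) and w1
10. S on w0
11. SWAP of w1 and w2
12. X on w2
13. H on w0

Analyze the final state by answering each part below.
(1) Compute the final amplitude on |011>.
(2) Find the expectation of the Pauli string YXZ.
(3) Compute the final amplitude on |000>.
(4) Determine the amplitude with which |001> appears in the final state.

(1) The amplitude on |011> is -sqrt(2)*I/2. Key observation: gates 3-10 undo each other exactly, leaving only the rest of the circuit to track.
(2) In the final state, YXZ has expectation 0.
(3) |000> carries amplitude 0 in the final state.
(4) The amplitude on |001> is -sqrt(2)/2.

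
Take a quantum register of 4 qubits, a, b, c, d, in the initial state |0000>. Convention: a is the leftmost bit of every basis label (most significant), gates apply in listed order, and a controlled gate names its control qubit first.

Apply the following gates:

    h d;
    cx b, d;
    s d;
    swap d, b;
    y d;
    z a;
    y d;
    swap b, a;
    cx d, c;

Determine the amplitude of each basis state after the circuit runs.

The final amplitudes are sqrt(2)/2 on |0000>, sqrt(2)*I/2 on |1000>, and 0 on every other basis state.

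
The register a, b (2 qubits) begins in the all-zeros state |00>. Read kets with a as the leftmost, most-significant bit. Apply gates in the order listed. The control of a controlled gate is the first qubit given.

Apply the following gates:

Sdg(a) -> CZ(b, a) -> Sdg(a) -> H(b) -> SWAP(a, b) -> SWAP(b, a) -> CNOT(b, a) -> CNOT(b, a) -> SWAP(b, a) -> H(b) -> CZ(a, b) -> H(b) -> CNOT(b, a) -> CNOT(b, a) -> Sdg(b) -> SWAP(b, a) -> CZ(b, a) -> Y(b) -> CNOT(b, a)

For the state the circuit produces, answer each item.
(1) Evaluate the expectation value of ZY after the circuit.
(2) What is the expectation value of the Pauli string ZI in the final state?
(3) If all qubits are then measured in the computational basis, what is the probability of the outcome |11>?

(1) The expectation value of ZY is -1.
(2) The expectation value of ZI is -1.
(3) Outcome |11> occurs with probability 1/2.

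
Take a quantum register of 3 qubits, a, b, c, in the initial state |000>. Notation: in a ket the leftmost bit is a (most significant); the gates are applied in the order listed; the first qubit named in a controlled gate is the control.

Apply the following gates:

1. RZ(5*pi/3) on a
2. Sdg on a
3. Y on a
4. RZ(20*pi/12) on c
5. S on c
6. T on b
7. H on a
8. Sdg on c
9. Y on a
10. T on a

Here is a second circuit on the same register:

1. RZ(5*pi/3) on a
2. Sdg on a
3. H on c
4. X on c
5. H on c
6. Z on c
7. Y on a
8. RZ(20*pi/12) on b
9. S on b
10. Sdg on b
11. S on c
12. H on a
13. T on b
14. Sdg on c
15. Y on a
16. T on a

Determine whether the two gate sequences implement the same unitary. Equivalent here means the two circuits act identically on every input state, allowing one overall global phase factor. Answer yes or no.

No — the two circuits implement different unitaries, even allowing a global phase.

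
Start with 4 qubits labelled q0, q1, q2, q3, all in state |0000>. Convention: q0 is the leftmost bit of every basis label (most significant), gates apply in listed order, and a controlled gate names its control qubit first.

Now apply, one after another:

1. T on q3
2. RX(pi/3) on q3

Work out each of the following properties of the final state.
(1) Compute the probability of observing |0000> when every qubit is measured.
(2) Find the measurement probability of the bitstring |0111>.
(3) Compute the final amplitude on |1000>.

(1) Outcome |0000> occurs with probability 3/4.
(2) Outcome |0111> occurs with probability 0.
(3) |1000> carries amplitude 0 in the final state.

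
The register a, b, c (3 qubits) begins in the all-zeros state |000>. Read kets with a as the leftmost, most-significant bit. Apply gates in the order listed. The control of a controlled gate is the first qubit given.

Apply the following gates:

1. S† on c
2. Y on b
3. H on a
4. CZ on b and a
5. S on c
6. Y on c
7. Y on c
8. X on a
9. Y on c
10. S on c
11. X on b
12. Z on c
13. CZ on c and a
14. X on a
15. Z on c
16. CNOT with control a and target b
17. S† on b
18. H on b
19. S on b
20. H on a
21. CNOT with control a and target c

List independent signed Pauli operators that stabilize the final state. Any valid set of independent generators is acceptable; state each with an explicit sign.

The final state is stabilized by the group generated by -XZY, +IXZ, -ZIZ; other independent generating sets are equally valid.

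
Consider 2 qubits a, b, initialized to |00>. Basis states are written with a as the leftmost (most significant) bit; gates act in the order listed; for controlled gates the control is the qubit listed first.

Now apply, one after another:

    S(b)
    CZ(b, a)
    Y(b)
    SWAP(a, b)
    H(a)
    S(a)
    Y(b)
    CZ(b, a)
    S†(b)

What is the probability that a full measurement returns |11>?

The probability of measuring |11> is 1/2.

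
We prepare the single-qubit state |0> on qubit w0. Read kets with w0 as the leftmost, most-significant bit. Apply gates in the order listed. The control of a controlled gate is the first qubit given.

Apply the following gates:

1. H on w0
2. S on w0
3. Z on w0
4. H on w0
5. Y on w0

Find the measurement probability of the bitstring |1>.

A full measurement returns |1> with probability 1/2.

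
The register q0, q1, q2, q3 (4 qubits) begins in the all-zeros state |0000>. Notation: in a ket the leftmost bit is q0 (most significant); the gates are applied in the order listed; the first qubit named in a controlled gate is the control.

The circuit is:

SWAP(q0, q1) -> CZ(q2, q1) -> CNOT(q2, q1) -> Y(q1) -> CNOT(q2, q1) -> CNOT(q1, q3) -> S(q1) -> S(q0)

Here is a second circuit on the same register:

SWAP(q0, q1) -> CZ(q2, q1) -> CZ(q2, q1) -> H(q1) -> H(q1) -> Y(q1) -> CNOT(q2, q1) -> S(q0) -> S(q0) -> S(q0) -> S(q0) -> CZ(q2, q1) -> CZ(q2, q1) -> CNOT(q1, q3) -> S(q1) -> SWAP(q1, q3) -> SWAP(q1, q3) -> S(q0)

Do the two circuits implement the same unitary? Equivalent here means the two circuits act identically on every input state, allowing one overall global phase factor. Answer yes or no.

No: there is an input state on which the two circuits produce genuinely different outputs (not merely differing by a phase).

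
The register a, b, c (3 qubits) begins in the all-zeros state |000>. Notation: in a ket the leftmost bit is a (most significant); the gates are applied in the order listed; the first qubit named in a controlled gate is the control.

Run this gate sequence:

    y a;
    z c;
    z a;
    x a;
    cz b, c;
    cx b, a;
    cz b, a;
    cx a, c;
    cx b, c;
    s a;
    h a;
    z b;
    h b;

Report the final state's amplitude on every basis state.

After the circuit, the state carries amplitude -I/2 on |000>, 0 on |001>, -I/2 on |010>, 0 on |011>, -I/2 on |100>, 0 on |101>, -I/2 on |110>, 0 on |111>.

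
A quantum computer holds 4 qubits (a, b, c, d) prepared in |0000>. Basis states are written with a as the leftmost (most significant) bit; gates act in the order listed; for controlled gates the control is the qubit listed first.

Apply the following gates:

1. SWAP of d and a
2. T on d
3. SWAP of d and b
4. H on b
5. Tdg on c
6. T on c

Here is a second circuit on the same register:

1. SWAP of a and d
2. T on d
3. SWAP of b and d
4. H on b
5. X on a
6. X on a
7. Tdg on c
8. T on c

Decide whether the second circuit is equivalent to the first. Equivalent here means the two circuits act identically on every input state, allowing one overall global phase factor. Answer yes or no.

Yes: on every input state the two circuits agree up to one overall phase factor.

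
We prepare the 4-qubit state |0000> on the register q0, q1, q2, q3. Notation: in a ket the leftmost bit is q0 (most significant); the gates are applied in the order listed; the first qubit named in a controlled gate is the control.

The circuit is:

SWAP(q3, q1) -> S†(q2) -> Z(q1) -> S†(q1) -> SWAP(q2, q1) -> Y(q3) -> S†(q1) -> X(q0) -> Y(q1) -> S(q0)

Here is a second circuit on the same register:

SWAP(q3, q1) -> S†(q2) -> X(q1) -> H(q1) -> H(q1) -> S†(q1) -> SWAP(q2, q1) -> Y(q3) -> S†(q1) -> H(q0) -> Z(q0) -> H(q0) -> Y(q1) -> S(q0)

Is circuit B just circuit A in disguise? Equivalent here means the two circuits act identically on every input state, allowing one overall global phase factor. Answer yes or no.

No — the two circuits implement different unitaries, even allowing a global phase.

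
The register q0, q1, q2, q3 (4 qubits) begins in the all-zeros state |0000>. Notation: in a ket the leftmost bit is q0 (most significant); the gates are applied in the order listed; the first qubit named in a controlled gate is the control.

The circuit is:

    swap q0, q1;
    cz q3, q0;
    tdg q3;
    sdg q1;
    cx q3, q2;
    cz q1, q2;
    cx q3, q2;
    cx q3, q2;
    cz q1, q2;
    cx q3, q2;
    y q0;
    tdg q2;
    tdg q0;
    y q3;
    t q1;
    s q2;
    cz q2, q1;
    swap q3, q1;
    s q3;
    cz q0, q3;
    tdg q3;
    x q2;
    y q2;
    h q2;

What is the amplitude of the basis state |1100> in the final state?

|1100> carries amplitude sqrt(2)*exp(I*pi/4)/2 in the final state. Key observation: gates 5-10 undo each other exactly, leaving only the rest of the circuit to track.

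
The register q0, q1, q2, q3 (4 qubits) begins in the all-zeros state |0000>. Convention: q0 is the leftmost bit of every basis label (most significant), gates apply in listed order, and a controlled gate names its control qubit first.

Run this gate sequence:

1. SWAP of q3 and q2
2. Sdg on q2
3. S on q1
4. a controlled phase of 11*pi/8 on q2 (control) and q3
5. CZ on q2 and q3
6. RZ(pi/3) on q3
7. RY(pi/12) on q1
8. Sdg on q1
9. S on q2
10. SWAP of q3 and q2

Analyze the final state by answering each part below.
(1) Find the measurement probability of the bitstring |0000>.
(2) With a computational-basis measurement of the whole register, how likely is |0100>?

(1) Outcome |0000> occurs with probability sqrt(2)/8 + sqrt(6)/8 + 1/2.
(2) The probability of measuring |0100> is -sqrt(6)/8 - sqrt(2)/8 + 1/2.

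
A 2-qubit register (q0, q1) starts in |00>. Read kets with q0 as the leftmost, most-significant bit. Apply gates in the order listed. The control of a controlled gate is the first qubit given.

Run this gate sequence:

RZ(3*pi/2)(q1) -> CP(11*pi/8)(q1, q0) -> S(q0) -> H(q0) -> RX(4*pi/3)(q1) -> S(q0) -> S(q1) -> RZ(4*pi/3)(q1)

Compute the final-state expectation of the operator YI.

The observable YI averages to 1.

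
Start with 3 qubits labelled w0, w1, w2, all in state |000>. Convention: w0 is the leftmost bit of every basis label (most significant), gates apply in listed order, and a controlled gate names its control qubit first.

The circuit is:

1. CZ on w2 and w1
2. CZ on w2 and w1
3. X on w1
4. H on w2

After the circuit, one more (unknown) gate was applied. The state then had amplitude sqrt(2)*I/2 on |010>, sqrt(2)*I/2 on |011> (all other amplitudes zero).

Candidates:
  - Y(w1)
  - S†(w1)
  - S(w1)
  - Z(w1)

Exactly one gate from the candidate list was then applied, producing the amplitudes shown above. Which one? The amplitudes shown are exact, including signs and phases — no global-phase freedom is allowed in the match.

The unique candidate consistent with the amplitudes is S(w1). Key observation: the block from step 1 through step 2 cancels to the identity and can be dropped.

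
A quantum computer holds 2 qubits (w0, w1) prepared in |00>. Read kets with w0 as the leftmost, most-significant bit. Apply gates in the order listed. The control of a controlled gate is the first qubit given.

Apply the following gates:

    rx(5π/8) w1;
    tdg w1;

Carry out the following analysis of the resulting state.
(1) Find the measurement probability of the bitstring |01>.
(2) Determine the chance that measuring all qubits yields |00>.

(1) A full measurement returns |01> with probability sin(5*pi/16)**2.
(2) A full measurement returns |00> with probability cos(5*pi/16)**2.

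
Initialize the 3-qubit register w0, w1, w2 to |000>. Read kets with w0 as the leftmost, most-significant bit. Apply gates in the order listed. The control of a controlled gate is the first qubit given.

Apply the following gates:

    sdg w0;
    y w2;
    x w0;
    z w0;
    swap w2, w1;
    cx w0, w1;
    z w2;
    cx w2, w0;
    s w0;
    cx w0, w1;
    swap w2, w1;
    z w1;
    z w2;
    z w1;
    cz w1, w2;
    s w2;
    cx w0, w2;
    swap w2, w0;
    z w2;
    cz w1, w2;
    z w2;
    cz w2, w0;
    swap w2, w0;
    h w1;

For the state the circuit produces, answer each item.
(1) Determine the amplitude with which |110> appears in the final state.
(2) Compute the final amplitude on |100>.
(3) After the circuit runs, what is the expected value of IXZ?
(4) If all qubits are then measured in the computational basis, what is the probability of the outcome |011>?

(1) |110> carries amplitude -sqrt(2)*I/2 in the final state.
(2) The final state's coefficient on |100> equals -sqrt(2)*I/2.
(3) In the final state, IXZ has expectation 1.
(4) A full measurement returns |011> with probability 0.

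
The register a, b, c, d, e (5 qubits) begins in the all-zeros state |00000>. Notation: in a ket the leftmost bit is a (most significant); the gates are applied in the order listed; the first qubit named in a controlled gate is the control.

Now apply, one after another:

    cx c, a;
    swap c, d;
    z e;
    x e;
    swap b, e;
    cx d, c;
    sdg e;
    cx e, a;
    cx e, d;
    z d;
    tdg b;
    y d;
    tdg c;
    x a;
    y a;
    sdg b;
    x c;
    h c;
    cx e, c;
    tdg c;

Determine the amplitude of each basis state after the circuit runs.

The final amplitudes are -sqrt(2)*exp(I*pi/4)/2 on |01010>, sqrt(2)/2 on |01110>, and 0 on every other basis state.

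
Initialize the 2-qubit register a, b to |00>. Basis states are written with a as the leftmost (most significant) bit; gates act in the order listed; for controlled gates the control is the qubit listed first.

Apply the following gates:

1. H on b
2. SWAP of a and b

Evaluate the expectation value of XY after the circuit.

The observable XY averages to 0.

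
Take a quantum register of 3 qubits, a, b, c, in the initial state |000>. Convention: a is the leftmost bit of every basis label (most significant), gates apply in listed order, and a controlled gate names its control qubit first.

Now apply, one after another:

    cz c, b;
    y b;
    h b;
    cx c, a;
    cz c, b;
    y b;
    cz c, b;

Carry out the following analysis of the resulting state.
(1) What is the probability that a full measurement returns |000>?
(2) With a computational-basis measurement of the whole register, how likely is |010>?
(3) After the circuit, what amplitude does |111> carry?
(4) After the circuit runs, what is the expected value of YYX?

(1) Outcome |000> occurs with probability 1/2.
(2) A full measurement returns |010> with probability 1/2.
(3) The amplitude on |111> is 0.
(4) The observable YYX averages to 0.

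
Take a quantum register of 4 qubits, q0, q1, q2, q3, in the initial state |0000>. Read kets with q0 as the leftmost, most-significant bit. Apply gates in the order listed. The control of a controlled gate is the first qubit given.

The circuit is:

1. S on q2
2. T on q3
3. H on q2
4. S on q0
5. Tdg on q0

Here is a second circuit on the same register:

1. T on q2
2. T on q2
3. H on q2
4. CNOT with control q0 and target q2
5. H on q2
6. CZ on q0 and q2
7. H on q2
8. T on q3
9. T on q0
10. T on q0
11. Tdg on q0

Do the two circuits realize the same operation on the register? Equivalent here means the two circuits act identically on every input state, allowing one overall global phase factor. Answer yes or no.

Yes, they are equivalent — the unitaries differ by at most a global phase.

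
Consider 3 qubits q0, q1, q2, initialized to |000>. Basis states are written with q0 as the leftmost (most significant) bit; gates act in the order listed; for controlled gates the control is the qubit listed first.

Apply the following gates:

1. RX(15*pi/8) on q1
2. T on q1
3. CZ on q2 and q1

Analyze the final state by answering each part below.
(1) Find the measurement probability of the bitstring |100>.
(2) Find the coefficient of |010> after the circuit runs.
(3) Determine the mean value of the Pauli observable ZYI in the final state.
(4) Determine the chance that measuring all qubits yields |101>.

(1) The probability of measuring |100> is 0.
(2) The amplitude on |010> is -exp(3*I*pi/4)*sin(pi/16).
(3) The expectation value of ZYI is sqrt(4 - 2*sqrt(2))/4.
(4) Outcome |101> occurs with probability 0.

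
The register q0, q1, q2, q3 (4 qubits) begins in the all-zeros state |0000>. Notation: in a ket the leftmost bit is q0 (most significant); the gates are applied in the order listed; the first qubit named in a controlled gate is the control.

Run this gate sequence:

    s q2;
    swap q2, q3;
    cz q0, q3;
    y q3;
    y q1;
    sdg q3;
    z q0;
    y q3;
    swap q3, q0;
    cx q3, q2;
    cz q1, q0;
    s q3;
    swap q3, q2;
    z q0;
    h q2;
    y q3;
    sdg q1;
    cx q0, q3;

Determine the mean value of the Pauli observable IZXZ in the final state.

In the final state, IZXZ has expectation 1.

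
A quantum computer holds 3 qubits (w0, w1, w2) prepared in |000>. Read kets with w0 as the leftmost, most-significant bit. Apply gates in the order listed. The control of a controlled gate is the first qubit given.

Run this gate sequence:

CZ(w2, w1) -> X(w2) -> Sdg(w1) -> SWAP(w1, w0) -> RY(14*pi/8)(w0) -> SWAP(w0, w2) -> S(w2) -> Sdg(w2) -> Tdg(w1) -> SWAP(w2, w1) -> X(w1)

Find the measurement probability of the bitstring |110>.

Outcome |110> occurs with probability sqrt(2)/4 + 1/2.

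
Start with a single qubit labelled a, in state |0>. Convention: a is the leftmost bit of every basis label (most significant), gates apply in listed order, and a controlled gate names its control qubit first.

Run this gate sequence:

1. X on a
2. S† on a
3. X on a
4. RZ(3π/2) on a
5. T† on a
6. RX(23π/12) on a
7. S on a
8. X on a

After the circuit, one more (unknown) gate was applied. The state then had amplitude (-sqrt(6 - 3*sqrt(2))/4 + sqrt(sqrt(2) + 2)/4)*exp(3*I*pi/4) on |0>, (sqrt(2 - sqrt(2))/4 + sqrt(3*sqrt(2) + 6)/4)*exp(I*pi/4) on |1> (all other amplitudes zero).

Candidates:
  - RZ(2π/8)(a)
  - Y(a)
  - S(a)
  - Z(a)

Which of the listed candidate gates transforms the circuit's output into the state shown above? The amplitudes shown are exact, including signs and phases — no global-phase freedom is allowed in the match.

The applied gate was S(a).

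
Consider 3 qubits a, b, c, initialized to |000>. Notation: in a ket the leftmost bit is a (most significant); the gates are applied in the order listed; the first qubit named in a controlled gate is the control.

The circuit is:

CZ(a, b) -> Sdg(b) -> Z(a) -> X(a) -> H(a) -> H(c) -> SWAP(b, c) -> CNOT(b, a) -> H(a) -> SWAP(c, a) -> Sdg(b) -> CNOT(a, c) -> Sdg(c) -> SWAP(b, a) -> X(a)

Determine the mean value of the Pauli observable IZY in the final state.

The expectation value of IZY is 0.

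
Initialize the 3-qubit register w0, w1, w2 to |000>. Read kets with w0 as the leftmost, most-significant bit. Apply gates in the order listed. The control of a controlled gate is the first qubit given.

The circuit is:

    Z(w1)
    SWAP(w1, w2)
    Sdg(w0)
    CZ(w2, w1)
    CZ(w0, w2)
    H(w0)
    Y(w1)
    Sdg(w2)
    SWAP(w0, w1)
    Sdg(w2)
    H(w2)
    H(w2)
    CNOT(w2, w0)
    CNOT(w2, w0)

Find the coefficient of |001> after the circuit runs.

|001> carries amplitude 0 in the final state. Key observation: the block from step 11 through step 12 cancels to the identity and can be dropped.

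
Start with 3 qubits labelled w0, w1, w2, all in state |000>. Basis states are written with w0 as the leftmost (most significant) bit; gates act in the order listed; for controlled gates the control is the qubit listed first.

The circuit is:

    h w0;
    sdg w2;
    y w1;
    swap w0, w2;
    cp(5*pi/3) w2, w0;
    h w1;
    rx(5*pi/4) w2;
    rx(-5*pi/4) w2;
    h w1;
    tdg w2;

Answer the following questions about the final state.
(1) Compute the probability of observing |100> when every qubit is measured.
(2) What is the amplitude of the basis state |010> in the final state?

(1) Outcome |100> occurs with probability 0. Key observation: the block from step 6 through step 9 cancels to the identity and can be dropped.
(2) |010> carries amplitude sqrt(2)*I/2 in the final state.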